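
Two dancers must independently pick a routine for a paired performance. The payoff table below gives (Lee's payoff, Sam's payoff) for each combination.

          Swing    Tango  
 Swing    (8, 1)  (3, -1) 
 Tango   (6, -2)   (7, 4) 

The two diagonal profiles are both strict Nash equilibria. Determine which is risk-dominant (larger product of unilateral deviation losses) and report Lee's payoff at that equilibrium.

7

At both Swing: Lee loses 8 − 6 = 2 by deviating; Sam loses 1 − (-1) = 2. Product = 2·2 = 4.
At both Tango: Lee loses 7 − 3 = 4 by deviating; Sam loses 4 − (-2) = 6. Product = 4·6 = 24.
24 > 4, so both Tango is risk-dominant. Lee's payoff there is 7.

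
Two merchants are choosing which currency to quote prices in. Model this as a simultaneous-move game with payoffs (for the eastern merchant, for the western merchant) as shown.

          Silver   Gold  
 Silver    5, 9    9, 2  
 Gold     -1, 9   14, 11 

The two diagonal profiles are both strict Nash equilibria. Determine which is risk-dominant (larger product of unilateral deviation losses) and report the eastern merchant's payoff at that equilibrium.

5

At both Silver: the eastern merchant loses 5 − (-1) = 6 by deviating; the western merchant loses 9 − 2 = 7. Product = 6·7 = 42.
At both Gold: the eastern merchant loses 14 − 9 = 5 by deviating; the western merchant loses 11 − 9 = 2. Product = 5·2 = 10.
42 > 10, so both Silver is risk-dominant. The eastern merchant's payoff there is 5.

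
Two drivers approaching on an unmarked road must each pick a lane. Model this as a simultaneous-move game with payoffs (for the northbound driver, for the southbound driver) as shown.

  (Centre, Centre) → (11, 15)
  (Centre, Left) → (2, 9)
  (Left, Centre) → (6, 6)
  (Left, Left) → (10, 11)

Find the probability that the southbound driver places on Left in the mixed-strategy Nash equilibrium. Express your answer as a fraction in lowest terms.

5/13

The southbound driver's mix q on Centre must make the northbound driver indifferent between Centre and Left.
The northbound driver's payoff from Centre: 11q + 2(1−q). From Left: 6q + 10(1−q).
Set equal: 5q = 8(1−q) → q = 8/13.
Probability on Left is 1 − 8/13 = 5/13.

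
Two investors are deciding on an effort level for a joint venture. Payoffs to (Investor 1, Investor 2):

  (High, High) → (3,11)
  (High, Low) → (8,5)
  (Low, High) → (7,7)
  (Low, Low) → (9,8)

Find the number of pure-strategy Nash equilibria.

1

Both Low: Investor 1 gets 9 (best alternative 8); Investor 2 gets 8 (best alternative 7). Neither deviates — NE.
Both High is not a NE: Investor 1 would switch to Low (7 > 3).
No other cell survives both best-response checks, so there is 1 pure NE.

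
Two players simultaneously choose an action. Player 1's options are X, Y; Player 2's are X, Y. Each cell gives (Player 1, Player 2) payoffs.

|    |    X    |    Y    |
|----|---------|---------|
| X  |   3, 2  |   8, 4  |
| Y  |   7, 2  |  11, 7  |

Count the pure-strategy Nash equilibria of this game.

1

Both Y: Player 1 gets 11 (best alternative 8); Player 2 gets 7 (best alternative 2). Neither deviates — NE.
Both X is not a NE: Player 1 would switch to Y (7 > 3).
No other cell survives both best-response checks, so there is 1 pure NE.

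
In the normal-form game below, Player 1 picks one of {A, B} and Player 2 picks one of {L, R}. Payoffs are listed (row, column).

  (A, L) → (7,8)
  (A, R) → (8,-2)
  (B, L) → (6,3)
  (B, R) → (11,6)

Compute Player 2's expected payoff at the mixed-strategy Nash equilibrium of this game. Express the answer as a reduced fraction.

Player 1 mixes with probability p on A, chosen so Player 2 is indifferent: 8p + 3(1−p) = (-2)p + 6(1−p) gives p = 3/13.
Player 2's expected payoff is 8·3/13 + 3·10/13 = 54/13.

54/13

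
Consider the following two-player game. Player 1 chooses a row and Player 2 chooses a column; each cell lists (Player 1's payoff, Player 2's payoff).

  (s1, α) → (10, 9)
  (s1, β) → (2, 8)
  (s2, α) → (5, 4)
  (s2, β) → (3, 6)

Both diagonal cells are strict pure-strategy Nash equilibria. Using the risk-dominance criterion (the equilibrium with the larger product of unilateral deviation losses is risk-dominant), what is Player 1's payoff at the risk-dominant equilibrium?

At (s1, α): Player 1 loses 10 − 5 = 5 by deviating; Player 2 loses 9 − 8 = 1. Product = 5·1 = 5.
At (s2, β): Player 1 loses 3 − 2 = 1 by deviating; Player 2 loses 6 − 4 = 2. Product = 1·2 = 2.
5 > 2, so (s1, α) is risk-dominant. Player 1's payoff there is 10.

10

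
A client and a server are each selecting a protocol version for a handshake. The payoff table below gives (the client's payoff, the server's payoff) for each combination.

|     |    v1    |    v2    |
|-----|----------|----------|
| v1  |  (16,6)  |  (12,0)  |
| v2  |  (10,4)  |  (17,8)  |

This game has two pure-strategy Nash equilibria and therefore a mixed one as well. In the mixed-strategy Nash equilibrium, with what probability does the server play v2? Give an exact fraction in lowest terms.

The server's mix q on v1 must make the client indifferent between v1 and v2.
The client's payoff from v1: 16q + 12(1−q). From v2: 10q + 17(1−q).
Set equal: 6q = 5(1−q) → q = 5/11.
Probability on v2 is 1 − 5/11 = 6/11.

6/11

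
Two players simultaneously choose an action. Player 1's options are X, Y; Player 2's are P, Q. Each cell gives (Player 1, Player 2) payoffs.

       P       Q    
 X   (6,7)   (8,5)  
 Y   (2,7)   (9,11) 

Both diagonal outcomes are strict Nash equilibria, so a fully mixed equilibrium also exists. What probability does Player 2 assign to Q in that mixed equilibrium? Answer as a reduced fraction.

4/5

Player 2's mix q on P must make Player 1 indifferent between X and Y.
Player 1's payoff from X: 6q + 8(1−q). From Y: 2q + 9(1−q).
Set equal: 4q = 1(1−q) → q = 1/5.
Probability on Q is 1 − 1/5 = 4/5.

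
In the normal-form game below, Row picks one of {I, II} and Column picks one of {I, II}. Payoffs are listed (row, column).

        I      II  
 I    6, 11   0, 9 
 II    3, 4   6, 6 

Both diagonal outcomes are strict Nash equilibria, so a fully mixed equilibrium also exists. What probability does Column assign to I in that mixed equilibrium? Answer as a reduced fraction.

2/3

Column's mix q on I must make Row indifferent between I and II.
Row's payoff from I: 6q + 0(1−q). From II: 3q + 6(1−q).
Set equal: 3q = 6(1−q) → q = 6/9 = 2/3.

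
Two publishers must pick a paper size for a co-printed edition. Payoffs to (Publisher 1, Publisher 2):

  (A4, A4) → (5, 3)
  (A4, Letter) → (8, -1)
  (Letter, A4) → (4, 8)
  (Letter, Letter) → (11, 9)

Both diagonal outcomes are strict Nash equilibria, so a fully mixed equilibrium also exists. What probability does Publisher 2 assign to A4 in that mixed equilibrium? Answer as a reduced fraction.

3/4

Publisher 2's mix q on A4 must make Publisher 1 indifferent between A4 and Letter.
Publisher 1's payoff from A4: 5q + 8(1−q). From Letter: 4q + 11(1−q).
Set equal: 1q = 3(1−q) → q = 3/4.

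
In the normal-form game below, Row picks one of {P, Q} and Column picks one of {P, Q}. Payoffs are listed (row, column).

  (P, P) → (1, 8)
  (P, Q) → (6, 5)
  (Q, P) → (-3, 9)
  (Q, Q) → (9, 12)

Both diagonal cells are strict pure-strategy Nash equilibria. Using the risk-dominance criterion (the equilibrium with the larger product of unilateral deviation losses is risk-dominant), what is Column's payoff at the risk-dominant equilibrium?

At both P: Row loses 1 − (-3) = 4 by deviating; Column loses 8 − 5 = 3. Product = 4·3 = 12.
At both Q: Row loses 9 − 6 = 3 by deviating; Column loses 12 − 9 = 3. Product = 3·3 = 9.
12 > 9, so both P is risk-dominant. Column's payoff there is 8.

8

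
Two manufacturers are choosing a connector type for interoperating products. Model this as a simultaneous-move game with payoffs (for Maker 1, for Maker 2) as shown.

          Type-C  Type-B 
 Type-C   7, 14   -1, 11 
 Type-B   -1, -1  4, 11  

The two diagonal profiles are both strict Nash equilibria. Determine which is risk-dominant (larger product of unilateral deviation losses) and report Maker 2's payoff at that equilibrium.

11

At both Type-C: Maker 1 loses 7 − (-1) = 8 by deviating; Maker 2 loses 14 − 11 = 3. Product = 8·3 = 24.
At both Type-B: Maker 1 loses 4 − (-1) = 5 by deviating; Maker 2 loses 11 − (-1) = 12. Product = 5·12 = 60.
60 > 24, so both Type-B is risk-dominant. Maker 2's payoff there is 11.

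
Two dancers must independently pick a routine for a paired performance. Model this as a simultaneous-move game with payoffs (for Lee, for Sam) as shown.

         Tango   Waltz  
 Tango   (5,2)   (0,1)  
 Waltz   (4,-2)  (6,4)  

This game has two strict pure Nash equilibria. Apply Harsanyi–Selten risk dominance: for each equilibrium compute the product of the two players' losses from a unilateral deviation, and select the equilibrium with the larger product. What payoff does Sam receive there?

At both Tango: Lee loses 5 − 4 = 1 by deviating; Sam loses 2 − 1 = 1. Product = 1·1 = 1.
At both Waltz: Lee loses 6 − 0 = 6 by deviating; Sam loses 4 − (-2) = 6. Product = 6·6 = 36.
36 > 1, so both Waltz is risk-dominant. Sam's payoff there is 4.

4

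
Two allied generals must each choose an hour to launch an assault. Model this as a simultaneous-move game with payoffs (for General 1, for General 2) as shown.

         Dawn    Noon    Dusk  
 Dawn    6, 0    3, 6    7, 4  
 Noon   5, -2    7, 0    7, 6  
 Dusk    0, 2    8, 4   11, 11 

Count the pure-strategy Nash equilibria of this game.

1

Both Dusk: General 1 gets 11 (best alternative 7); General 2 gets 11 (best alternative 4). Neither deviates — NE.
Both Noon is not a NE: General 1 would switch to Dusk (8 > 7).
No other cell survives both best-response checks, so there is 1 pure NE.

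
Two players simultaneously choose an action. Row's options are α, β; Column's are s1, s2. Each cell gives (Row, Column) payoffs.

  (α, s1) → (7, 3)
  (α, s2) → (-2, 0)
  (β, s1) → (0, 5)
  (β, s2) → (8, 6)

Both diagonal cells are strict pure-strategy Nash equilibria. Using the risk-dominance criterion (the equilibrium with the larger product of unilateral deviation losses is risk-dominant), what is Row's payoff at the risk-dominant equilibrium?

7

At (α, s1): Row loses 7 − 0 = 7 by deviating; Column loses 3 − 0 = 3. Product = 7·3 = 21.
At (β, s2): Row loses 8 − (-2) = 10 by deviating; Column loses 6 − 5 = 1. Product = 10·1 = 10.
21 > 10, so (α, s1) is risk-dominant. Row's payoff there is 7.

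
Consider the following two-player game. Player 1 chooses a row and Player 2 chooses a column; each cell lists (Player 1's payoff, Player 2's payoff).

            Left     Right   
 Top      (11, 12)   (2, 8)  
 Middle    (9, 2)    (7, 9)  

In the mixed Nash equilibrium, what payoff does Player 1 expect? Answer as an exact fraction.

59/7

Player 2 mixes with probability q on Left, chosen so Player 1 is indifferent: 11q + 2(1−q) = 9q + 7(1−q) gives q = 5/7.
Player 1's expected payoff (from either row, since indifferent) is 11·5/7 + 2·2/7 = 59/7.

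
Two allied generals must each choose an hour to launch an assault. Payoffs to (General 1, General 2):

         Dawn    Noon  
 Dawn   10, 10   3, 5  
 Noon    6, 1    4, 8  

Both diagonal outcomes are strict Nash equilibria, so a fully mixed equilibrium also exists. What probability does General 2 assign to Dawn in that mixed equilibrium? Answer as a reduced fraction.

General 2's mix q on Dawn must make General 1 indifferent between Dawn and Noon.
General 1's payoff from Dawn: 10q + 3(1−q). From Noon: 6q + 4(1−q).
Set equal: 4q = 1(1−q) → q = 1/5.

1/5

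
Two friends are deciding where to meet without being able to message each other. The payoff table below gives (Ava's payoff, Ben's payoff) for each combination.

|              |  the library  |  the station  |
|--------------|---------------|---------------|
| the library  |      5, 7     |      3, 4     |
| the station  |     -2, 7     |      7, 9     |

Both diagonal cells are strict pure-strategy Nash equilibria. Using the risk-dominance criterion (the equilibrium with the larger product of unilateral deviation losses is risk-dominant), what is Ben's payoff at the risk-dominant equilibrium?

7

At both the library: Ava loses 5 − (-2) = 7 by deviating; Ben loses 7 − 4 = 3. Product = 7·3 = 21.
At both the station: Ava loses 7 − 3 = 4 by deviating; Ben loses 9 − 7 = 2. Product = 4·2 = 8.
21 > 8, so both the library is risk-dominant. Ben's payoff there is 7.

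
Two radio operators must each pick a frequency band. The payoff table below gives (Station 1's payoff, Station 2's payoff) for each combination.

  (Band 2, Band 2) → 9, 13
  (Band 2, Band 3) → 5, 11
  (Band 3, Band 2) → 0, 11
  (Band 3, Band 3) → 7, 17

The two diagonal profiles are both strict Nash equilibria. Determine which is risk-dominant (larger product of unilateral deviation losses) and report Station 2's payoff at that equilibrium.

At both Band 2: Station 1 loses 9 − 0 = 9 by deviating; Station 2 loses 13 − 11 = 2. Product = 9·2 = 18.
At both Band 3: Station 1 loses 7 − 5 = 2 by deviating; Station 2 loses 17 − 11 = 6. Product = 2·6 = 12.
18 > 12, so both Band 2 is risk-dominant. Station 2's payoff there is 13.

13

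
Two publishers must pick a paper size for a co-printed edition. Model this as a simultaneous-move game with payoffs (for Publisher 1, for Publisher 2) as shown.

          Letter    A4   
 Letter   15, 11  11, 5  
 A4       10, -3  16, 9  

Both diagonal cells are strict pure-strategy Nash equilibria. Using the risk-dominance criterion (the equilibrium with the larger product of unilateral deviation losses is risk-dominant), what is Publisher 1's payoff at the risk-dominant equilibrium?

16

At both Letter: Publisher 1 loses 15 − 10 = 5 by deviating; Publisher 2 loses 11 − 5 = 6. Product = 5·6 = 30.
At both A4: Publisher 1 loses 16 − 11 = 5 by deviating; Publisher 2 loses 9 − (-3) = 12. Product = 5·12 = 60.
60 > 30, so both A4 is risk-dominant. Publisher 1's payoff there is 16.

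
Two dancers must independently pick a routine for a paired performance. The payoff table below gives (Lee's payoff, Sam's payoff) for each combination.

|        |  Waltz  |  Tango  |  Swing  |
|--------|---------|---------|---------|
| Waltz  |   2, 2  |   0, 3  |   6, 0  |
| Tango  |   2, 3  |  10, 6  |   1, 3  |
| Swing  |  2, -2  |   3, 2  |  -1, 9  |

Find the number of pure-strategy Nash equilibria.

Both Tango: Lee gets 10 (best alternative 3); Sam gets 6 (best alternative 3). Neither deviates — NE.
Both Swing is not a NE: Lee would switch to Waltz (6 > -1).
No other cell survives both best-response checks, so there is 1 pure NE.

1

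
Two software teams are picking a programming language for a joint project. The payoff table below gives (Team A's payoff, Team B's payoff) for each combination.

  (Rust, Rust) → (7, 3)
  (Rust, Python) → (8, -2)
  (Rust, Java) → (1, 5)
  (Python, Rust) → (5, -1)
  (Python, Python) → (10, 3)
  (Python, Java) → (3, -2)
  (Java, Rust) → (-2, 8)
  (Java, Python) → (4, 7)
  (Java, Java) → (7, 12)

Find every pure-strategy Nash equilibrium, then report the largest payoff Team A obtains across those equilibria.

Both Python is a pure NE (Team A: 10 ≥ 8; Team B: 3 ≥ -1). Team A gets 10.
Both Java is a pure NE (Team A: 7 ≥ 3; Team B: 12 ≥ 8). Team A gets 7.
Every other cell has a profitable deviation for at least one player. Highest of {10, 7} is 10.

10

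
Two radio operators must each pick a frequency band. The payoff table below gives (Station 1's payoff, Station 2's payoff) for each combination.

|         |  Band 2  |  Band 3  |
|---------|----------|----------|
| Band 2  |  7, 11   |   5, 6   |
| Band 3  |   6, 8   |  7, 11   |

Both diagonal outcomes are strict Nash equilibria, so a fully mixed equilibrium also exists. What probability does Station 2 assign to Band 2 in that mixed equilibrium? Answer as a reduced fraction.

2/3

Station 2's mix q on Band 2 must make Station 1 indifferent between Band 2 and Band 3.
Station 1's payoff from Band 2: 7q + 5(1−q). From Band 3: 6q + 7(1−q).
Set equal: 1q = 2(1−q) → q = 2/3.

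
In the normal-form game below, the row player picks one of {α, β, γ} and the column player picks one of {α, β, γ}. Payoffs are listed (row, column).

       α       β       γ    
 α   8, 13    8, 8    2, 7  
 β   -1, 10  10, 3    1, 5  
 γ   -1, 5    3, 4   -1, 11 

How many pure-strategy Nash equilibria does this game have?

1

Both α: the row player gets 8 (best alternative -1); the column player gets 13 (best alternative 8). Neither deviates — NE.
Both β is not a NE: the column player would switch to α (10 > 3).
No other cell survives both best-response checks, so there is 1 pure NE.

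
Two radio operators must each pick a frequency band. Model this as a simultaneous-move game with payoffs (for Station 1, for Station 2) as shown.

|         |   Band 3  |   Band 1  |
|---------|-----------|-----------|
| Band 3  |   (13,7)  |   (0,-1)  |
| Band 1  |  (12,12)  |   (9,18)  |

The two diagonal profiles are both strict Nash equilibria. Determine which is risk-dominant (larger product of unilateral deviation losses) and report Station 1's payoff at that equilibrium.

At both Band 3: Station 1 loses 13 − 12 = 1 by deviating; Station 2 loses 7 − (-1) = 8. Product = 1·8 = 8.
At both Band 1: Station 1 loses 9 − 0 = 9 by deviating; Station 2 loses 18 − 12 = 6. Product = 9·6 = 54.
54 > 8, so both Band 1 is risk-dominant. Station 1's payoff there is 9.

9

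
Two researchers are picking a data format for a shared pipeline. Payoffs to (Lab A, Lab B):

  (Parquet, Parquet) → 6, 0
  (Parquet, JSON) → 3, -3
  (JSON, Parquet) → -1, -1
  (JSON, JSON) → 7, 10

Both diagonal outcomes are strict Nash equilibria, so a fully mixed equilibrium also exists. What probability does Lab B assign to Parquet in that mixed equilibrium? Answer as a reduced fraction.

4/11

Lab B's mix q on Parquet must make Lab A indifferent between Parquet and JSON.
Lab A's payoff from Parquet: 6q + 3(1−q). From JSON: (-1)q + 7(1−q).
Set equal: 7q = 4(1−q) → q = 4/11.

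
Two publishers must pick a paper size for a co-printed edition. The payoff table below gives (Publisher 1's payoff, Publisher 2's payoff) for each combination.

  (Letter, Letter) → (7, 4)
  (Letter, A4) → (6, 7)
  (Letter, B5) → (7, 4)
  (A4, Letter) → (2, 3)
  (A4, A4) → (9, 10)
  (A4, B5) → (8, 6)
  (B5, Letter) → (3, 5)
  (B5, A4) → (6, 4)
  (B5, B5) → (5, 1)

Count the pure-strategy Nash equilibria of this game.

1

Both A4: Publisher 1 gets 9 (best alternative 6); Publisher 2 gets 10 (best alternative 6). Neither deviates — NE.
Both B5 is not a NE: Publisher 1 would switch to A4 (8 > 5).
No other cell survives both best-response checks, so there is 1 pure NE.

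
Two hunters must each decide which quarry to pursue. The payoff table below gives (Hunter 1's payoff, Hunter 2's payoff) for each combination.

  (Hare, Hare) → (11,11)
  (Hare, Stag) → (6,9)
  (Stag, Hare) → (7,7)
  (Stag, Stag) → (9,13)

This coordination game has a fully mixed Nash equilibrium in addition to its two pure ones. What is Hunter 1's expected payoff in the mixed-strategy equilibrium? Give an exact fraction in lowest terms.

57/7

Hunter 2 mixes with probability q on Hare, chosen so Hunter 1 is indifferent: 11q + 6(1−q) = 7q + 9(1−q) gives q = 3/7.
Hunter 1's expected payoff (from either row, since indifferent) is 11·3/7 + 6·4/7 = 57/7.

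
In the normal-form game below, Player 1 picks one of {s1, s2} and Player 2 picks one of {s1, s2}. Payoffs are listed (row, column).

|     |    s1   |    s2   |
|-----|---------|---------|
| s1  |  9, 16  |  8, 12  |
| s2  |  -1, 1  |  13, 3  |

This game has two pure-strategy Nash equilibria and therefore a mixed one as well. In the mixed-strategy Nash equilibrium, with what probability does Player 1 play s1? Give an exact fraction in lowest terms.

Player 1's mix p on s1 must make Player 2 indifferent between s1 and s2.
Player 2's payoff from s1: 16p + 1(1−p). From s2: 12p + 3(1−p).
Set equal: 4p = 2(1−p) → p = 2/6 = 1/3.

1/3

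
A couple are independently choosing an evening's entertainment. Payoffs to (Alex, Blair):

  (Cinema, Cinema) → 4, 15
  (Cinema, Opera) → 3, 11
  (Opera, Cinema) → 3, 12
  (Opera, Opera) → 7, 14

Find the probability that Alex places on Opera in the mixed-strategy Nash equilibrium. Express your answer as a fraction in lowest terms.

2/3

Alex's mix p on Cinema must make Blair indifferent between Cinema and Opera.
Blair's payoff from Cinema: 15p + 12(1−p). From Opera: 11p + 14(1−p).
Set equal: 4p = 2(1−p) → p = 2/6 = 1/3.
Probability on Opera is 1 − 1/3 = 2/3.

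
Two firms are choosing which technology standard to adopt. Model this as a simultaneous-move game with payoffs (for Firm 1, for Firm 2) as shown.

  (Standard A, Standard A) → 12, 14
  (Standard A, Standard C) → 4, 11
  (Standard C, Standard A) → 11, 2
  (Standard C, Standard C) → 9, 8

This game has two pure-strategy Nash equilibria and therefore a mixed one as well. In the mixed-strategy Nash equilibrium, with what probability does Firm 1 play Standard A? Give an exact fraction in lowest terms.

2/3

Firm 1's mix p on Standard A must make Firm 2 indifferent between Standard A and Standard C.
Firm 2's payoff from Standard A: 14p + 2(1−p). From Standard C: 11p + 8(1−p).
Set equal: 3p = 6(1−p) → p = 6/9 = 2/3.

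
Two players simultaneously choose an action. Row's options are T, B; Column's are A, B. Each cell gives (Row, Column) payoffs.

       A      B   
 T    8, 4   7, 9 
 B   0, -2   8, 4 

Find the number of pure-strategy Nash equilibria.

(B, B): Row gets 8 (best alternative 7); Column gets 4 (best alternative -2). Neither deviates — NE.
(T, A) is not a NE: Column would switch to B (9 > 4).
No other cell survives both best-response checks, so there is 1 pure NE.

1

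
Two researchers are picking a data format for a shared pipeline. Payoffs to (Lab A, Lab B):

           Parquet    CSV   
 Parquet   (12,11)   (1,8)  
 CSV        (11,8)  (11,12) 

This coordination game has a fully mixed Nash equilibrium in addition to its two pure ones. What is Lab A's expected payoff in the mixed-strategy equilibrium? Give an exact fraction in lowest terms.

11

Lab B mixes with probability q on Parquet, chosen so Lab A is indifferent: 12q + 1(1−q) = 11q + 11(1−q) gives q = 10/11.
Lab A's expected payoff (from either row, since indifferent) is 12·10/11 + 1·1/11 = 11.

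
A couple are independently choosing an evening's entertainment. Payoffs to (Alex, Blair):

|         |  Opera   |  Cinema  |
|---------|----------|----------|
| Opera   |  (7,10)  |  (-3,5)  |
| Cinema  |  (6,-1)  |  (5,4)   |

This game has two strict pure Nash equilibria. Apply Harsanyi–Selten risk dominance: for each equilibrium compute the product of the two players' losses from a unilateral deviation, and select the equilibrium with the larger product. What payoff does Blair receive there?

4

At both Opera: Alex loses 7 − 6 = 1 by deviating; Blair loses 10 − 5 = 5. Product = 1·5 = 5.
At both Cinema: Alex loses 5 − (-3) = 8 by deviating; Blair loses 4 − (-1) = 5. Product = 8·5 = 40.
40 > 5, so both Cinema is risk-dominant. Blair's payoff there is 4.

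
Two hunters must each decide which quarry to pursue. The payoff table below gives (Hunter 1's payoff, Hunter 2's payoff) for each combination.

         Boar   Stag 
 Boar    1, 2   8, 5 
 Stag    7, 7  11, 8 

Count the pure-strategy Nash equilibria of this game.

1

Both Stag: Hunter 1 gets 11 (best alternative 8); Hunter 2 gets 8 (best alternative 7). Neither deviates — NE.
Both Boar is not a NE: Hunter 1 would switch to Stag (7 > 1).
No other cell survives both best-response checks, so there is 1 pure NE.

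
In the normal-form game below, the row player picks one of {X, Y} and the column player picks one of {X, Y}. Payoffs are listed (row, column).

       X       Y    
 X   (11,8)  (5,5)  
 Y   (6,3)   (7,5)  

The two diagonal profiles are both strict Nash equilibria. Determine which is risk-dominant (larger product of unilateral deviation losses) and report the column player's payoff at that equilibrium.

At both X: the row player loses 11 − 6 = 5 by deviating; the column player loses 8 − 5 = 3. Product = 5·3 = 15.
At both Y: the row player loses 7 − 5 = 2 by deviating; the column player loses 5 − 3 = 2. Product = 2·2 = 4.
15 > 4, so both X is risk-dominant. The column player's payoff there is 8.

8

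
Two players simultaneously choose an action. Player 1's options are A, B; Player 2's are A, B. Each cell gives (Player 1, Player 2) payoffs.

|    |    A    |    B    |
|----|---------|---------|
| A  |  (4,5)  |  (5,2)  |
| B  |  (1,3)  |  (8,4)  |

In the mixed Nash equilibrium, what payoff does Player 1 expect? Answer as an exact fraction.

Player 2 mixes with probability q on A, chosen so Player 1 is indifferent: 4q + 5(1−q) = 1q + 8(1−q) gives q = 1/2.
Player 1's expected payoff (from either row, since indifferent) is 4·1/2 + 5·1/2 = 9/2.

9/2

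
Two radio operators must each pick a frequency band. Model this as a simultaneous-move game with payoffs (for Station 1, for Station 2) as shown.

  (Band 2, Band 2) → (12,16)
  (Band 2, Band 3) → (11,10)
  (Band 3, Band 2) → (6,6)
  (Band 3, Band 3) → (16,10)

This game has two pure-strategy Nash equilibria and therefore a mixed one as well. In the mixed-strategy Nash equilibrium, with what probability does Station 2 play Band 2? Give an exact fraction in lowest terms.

5/11

Station 2's mix q on Band 2 must make Station 1 indifferent between Band 2 and Band 3.
Station 1's payoff from Band 2: 12q + 11(1−q). From Band 3: 6q + 16(1−q).
Set equal: 6q = 5(1−q) → q = 5/11.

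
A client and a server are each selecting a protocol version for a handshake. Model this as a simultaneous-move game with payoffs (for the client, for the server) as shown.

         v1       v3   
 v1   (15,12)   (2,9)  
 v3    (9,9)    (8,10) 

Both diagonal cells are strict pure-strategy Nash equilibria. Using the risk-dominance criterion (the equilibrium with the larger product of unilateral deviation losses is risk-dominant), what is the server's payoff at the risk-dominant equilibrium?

At both v1: the client loses 15 − 9 = 6 by deviating; the server loses 12 − 9 = 3. Product = 6·3 = 18.
At both v3: the client loses 8 − 2 = 6 by deviating; the server loses 10 − 9 = 1. Product = 6·1 = 6.
18 > 6, so both v1 is risk-dominant. The server's payoff there is 12.

12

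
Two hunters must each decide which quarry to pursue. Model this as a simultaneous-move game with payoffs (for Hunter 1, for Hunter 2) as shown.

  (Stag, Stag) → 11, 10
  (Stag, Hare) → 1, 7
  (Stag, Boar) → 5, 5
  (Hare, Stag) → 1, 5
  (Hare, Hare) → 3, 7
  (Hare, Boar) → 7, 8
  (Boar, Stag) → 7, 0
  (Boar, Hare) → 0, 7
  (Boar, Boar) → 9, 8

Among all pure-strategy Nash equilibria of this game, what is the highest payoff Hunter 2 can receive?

Both Stag is a pure NE (Hunter 1: 11 ≥ 7; Hunter 2: 10 ≥ 7). Hunter 2 gets 10.
Both Boar is a pure NE (Hunter 1: 9 ≥ 7; Hunter 2: 8 ≥ 7). Hunter 2 gets 8.
Every other cell has a profitable deviation for at least one player. Highest of {10, 8} is 10.

10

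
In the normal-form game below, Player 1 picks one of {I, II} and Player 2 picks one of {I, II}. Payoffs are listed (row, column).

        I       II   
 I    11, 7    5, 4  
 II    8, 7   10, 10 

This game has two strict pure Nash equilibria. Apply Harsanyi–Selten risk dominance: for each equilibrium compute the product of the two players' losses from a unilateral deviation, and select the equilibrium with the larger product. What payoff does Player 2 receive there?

10

At both I: Player 1 loses 11 − 8 = 3 by deviating; Player 2 loses 7 − 4 = 3. Product = 3·3 = 9.
At both II: Player 1 loses 10 − 5 = 5 by deviating; Player 2 loses 10 − 7 = 3. Product = 5·3 = 15.
15 > 9, so both II is risk-dominant. Player 2's payoff there is 10.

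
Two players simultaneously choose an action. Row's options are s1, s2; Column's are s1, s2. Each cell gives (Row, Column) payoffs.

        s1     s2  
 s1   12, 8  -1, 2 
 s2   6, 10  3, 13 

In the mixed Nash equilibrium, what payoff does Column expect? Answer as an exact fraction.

28/3

Row mixes with probability p on s1, chosen so Column is indifferent: 8p + 10(1−p) = 2p + 13(1−p) gives p = 1/3.
Column's expected payoff is 8·1/3 + 10·2/3 = 28/3.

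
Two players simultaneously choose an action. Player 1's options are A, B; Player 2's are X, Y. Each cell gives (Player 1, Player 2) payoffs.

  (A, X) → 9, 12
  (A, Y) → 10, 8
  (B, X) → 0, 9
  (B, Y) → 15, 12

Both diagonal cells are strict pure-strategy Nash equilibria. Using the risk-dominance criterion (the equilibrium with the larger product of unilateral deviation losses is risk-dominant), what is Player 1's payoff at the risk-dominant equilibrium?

9

At (A, X): Player 1 loses 9 − 0 = 9 by deviating; Player 2 loses 12 − 8 = 4. Product = 9·4 = 36.
At (B, Y): Player 1 loses 15 − 10 = 5 by deviating; Player 2 loses 12 − 9 = 3. Product = 5·3 = 15.
36 > 15, so (A, X) is risk-dominant. Player 1's payoff there is 9.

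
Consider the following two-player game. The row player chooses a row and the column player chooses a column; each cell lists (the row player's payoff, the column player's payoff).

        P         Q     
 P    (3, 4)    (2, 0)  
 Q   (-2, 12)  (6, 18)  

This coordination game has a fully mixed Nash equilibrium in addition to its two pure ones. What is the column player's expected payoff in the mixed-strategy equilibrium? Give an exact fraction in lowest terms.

36/5

The row player mixes with probability p on P, chosen so the column player is indifferent: 4p + 12(1−p) = 0p + 18(1−p) gives p = 3/5.
The column player's expected payoff is 4·3/5 + 12·2/5 = 36/5.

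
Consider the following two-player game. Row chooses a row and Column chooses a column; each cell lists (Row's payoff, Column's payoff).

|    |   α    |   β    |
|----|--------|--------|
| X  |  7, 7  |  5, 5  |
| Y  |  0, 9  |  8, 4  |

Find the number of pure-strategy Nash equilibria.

(X, α): Row gets 7 (best alternative 0); Column gets 7 (best alternative 5). Neither deviates — NE.
(Y, β) is not a NE: Column would switch to α (9 > 4).
No other cell survives both best-response checks, so there is 1 pure NE.

1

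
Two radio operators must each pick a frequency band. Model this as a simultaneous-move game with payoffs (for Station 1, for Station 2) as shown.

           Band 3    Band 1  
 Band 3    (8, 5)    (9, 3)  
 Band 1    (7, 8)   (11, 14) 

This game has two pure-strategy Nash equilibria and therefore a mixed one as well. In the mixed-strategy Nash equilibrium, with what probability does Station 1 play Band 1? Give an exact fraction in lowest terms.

1/4

Station 1's mix p on Band 3 must make Station 2 indifferent between Band 3 and Band 1.
Station 2's payoff from Band 3: 5p + 8(1−p). From Band 1: 3p + 14(1−p).
Set equal: 2p = 6(1−p) → p = 6/8 = 3/4.
Probability on Band 1 is 1 − 3/4 = 1/4.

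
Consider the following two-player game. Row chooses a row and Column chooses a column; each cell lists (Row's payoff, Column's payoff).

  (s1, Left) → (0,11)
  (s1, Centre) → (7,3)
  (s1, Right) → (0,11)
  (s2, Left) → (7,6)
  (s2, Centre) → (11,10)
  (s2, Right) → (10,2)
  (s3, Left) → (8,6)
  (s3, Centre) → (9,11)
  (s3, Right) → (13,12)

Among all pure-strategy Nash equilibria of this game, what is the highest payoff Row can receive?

(s2, Centre) is a pure NE (Row: 11 ≥ 9; Column: 10 ≥ 6). Row gets 11.
(s3, Right) is a pure NE (Row: 13 ≥ 10; Column: 12 ≥ 11). Row gets 13.
Every other cell has a profitable deviation for at least one player. Highest of {11, 13} is 13.

13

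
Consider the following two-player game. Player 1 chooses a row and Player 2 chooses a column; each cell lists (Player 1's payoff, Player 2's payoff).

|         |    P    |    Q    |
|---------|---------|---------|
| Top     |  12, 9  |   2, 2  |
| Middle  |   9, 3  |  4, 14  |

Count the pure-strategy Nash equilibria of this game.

(Top, P): Player 1 gets 12 (best alternative 9); Player 2 gets 9 (best alternative 2). Neither deviates — NE.
(Middle, Q): Player 1 gets 4 (best alternative 2); Player 2 gets 14 (best alternative 3). Neither deviates — NE.
(Middle, P) is not a NE: Player 1 would switch to Top (12 > 9).
No other cell survives both best-response checks, so there are 2 pure NE.

2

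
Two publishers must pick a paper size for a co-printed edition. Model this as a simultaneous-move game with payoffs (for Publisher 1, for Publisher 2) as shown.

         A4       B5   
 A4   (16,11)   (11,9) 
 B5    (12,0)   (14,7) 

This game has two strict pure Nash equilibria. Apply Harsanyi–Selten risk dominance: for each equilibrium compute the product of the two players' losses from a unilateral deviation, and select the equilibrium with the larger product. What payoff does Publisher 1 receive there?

At both A4: Publisher 1 loses 16 − 12 = 4 by deviating; Publisher 2 loses 11 − 9 = 2. Product = 4·2 = 8.
At both B5: Publisher 1 loses 14 − 11 = 3 by deviating; Publisher 2 loses 7 − 0 = 7. Product = 3·7 = 21.
21 > 8, so both B5 is risk-dominant. Publisher 1's payoff there is 14.

14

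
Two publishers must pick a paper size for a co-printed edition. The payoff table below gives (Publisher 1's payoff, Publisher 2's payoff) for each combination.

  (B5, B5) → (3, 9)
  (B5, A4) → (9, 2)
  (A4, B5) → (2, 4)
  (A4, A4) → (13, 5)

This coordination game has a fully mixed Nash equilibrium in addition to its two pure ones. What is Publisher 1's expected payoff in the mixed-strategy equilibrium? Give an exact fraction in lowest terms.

Publisher 2 mixes with probability q on B5, chosen so Publisher 1 is indifferent: 3q + 9(1−q) = 2q + 13(1−q) gives q = 4/5.
Publisher 1's expected payoff (from either row, since indifferent) is 3·4/5 + 9·1/5 = 21/5.

21/5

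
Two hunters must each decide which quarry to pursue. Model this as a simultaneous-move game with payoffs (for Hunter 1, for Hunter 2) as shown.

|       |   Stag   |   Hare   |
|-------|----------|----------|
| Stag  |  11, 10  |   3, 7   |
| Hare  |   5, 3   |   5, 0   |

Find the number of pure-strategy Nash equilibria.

Both Stag: Hunter 1 gets 11 (best alternative 5); Hunter 2 gets 10 (best alternative 7). Neither deviates — NE.
Both Hare is not a NE: Hunter 2 would switch to Stag (3 > 0).
No other cell survives both best-response checks, so there is 1 pure NE.

1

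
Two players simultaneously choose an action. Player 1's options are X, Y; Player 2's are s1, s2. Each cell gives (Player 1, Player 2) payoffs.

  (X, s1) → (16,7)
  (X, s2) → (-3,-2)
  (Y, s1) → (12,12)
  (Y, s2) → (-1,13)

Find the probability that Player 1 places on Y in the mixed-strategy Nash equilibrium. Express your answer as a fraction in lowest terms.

Player 1's mix p on X must make Player 2 indifferent between s1 and s2.
Player 2's payoff from s1: 7p + 12(1−p). From s2: (-2)p + 13(1−p).
Set equal: 9p = 1(1−p) → p = 1/10.
Probability on Y is 1 − 1/10 = 9/10.

9/10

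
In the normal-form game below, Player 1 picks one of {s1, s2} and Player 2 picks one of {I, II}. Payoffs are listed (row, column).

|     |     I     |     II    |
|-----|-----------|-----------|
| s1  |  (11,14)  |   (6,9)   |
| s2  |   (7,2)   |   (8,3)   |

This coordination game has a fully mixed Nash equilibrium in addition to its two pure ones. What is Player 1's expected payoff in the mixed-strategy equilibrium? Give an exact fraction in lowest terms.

23/3

Player 2 mixes with probability q on I, chosen so Player 1 is indifferent: 11q + 6(1−q) = 7q + 8(1−q) gives q = 1/3.
Player 1's expected payoff (from either row, since indifferent) is 11·1/3 + 6·2/3 = 23/3.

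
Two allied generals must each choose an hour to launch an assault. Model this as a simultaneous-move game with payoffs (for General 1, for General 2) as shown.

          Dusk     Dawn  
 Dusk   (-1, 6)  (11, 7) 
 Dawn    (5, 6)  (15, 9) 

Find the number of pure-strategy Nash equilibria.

Both Dawn: General 1 gets 15 (best alternative 11); General 2 gets 9 (best alternative 6). Neither deviates — NE.
Both Dusk is not a NE: General 1 would switch to Dawn (5 > -1).
No other cell survives both best-response checks, so there is 1 pure NE.

1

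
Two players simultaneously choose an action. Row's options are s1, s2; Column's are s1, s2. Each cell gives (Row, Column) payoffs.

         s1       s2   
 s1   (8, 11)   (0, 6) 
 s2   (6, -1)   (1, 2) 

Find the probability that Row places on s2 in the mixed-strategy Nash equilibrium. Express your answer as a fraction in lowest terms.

Row's mix p on s1 must make Column indifferent between s1 and s2.
Column's payoff from s1: 11p + (-1)(1−p). From s2: 6p + 2(1−p).
Set equal: 5p = 3(1−p) → p = 3/8.
Probability on s2 is 1 − 3/8 = 5/8.

5/8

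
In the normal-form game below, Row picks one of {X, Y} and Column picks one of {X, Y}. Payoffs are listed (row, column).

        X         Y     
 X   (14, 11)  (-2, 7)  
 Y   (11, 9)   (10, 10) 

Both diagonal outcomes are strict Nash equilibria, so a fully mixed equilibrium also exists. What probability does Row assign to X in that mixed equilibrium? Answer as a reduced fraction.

1/5

Row's mix p on X must make Column indifferent between X and Y.
Column's payoff from X: 11p + 9(1−p). From Y: 7p + 10(1−p).
Set equal: 4p = 1(1−p) → p = 1/5.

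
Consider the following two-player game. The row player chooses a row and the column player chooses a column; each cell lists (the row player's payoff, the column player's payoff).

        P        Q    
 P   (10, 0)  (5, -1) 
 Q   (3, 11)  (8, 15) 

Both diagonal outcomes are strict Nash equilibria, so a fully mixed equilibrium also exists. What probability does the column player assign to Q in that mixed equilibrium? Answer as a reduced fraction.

The column player's mix q on P must make the row player indifferent between P and Q.
The row player's payoff from P: 10q + 5(1−q). From Q: 3q + 8(1−q).
Set equal: 7q = 3(1−q) → q = 3/10.
Probability on Q is 1 − 3/10 = 7/10.

7/10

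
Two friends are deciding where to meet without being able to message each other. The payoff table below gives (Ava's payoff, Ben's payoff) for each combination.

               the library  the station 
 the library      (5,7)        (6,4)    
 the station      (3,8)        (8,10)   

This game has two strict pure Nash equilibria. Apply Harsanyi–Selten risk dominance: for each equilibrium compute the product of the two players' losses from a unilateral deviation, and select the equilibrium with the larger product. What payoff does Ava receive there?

At both the library: Ava loses 5 − 3 = 2 by deviating; Ben loses 7 − 4 = 3. Product = 2·3 = 6.
At both the station: Ava loses 8 − 6 = 2 by deviating; Ben loses 10 − 8 = 2. Product = 2·2 = 4.
6 > 4, so both the library is risk-dominant. Ava's payoff there is 5.

5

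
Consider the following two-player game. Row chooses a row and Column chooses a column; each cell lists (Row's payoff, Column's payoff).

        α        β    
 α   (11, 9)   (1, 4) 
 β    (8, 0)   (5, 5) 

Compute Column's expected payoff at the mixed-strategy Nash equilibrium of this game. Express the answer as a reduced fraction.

Row mixes with probability p on α, chosen so Column is indifferent: 9p + 0(1−p) = 4p + 5(1−p) gives p = 1/2.
Column's expected payoff is 9·1/2 + 0·1/2 = 9/2.

9/2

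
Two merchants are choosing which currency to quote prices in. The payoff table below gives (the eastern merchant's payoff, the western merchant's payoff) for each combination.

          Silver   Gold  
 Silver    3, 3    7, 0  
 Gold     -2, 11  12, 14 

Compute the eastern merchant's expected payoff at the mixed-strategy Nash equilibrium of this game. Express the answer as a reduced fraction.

5

The western merchant mixes with probability q on Silver, chosen so the eastern merchant is indifferent: 3q + 7(1−q) = (-2)q + 12(1−q) gives q = 1/2.
The eastern merchant's expected payoff (from either row, since indifferent) is 3·1/2 + 7·1/2 = 5.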